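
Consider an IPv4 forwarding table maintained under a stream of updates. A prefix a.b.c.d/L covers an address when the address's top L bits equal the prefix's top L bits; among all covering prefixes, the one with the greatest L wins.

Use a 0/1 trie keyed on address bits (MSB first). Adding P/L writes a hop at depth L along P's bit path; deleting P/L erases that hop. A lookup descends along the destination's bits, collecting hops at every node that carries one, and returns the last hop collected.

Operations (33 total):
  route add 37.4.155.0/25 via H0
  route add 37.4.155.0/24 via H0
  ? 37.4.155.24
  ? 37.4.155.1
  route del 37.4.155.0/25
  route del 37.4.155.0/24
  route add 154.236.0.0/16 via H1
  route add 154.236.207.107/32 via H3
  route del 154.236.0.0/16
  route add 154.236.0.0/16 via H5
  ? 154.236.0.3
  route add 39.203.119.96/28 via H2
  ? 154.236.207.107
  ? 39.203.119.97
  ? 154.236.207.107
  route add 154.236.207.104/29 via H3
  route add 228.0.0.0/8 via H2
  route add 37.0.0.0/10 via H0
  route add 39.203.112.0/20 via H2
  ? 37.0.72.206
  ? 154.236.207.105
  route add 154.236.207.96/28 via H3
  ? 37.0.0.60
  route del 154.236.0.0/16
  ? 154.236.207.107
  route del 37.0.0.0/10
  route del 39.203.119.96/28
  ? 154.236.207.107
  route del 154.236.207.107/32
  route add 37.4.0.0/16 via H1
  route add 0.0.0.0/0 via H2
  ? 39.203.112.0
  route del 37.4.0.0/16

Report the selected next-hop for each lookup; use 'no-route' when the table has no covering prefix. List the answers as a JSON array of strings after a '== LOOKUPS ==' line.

Apply in order:
  + 37.4.155.0/25 (H0) depth=25
  + 37.4.155.0/24 (H0) depth=24
  ? 37.4.155.24  path d0:-→d1:-→d2:-→d3:-→d4:-→d5:-→d6:-→d7:-→d8:-→d9:-→d10:-→d11:-→d12:-→d13:-→d14:-→d15:-→d16:-→d17:-→d18:-→d19:-→d20:-→d21:-→d22:-→d23:-→d24:H0→d25:H0  best=H0
  ? 37.4.155.1  path d0:-→d1:-→d2:-→d3:-→d4:-→d5:-→d6:-→d7:-→d8:-→d9:-→d10:-→d11:-→d12:-→d13:-→d14:-→d15:-→d16:-→d17:-→d18:-→d19:-→d20:-→d21:-→d22:-→d23:-→d24:H0→d25:H0  best=H0
  del 37.4.155.0/25 (clear depth 25)
  del 37.4.155.0/24 (clear depth 24)
  + 154.236.0.0/16 (H1) depth=16
  + 154.236.207.107/32 (H3) depth=32
  del 154.236.0.0/16 (clear depth 16)
  + 154.236.0.0/16 (H5) depth=16
  ? 154.236.0.3  path d0:-→d1:-→d2:-→d3:-→d4:-→d5:-→d6:-→d7:-→d8:-→d9:-→d10:-→d11:-→d12:-→d13:-→d14:-→d15:-→d16:H5  best=H5
  + 39.203.119.96/28 (H2) depth=28
  ? 154.236.207.107  path d0:-→d1:-→d2:-→d3:-→d4:-→d5:-→d6:-→d7:-→d8:-→d9:-→d10:-→d11:-→d12:-→d13:-→d14:-→d15:-→d16:H5→d17:-→d18:-→d19:-→d20:-→d21:-→d22:-→d23:-→d24:-→d25:-→d26:-→d27:-→d28:-→d29:-→d30:-→d31:-→d32:H3  best=H3
  ? 39.203.119.97  path d0:-→d1:-→d2:-→d3:-→d4:-→d5:-→d6:-→d7:-→d8:-→d9:-→d10:-→d11:-→d12:-→d13:-→d14:-→d15:-→d16:-→d17:-→d18:-→d19:-→d20:-→d21:-→d22:-→d23:-→d24:-→d25:-→d26:-→d27:-→d28:H2  best=H2
  ? 154.236.207.107  path d0:-→d1:-→d2:-→d3:-→d4:-→d5:-→d6:-→d7:-→d8:-→d9:-→d10:-→d11:-→d12:-→d13:-→d14:-→d15:-→d16:H5→d17:-→d18:-→d19:-→d20:-→d21:-→d22:-→d23:-→d24:-→d25:-→d26:-→d27:-→d28:-→d29:-→d30:-→d31:-→d32:H3  best=H3
  + 154.236.207.104/29 (H3) depth=29
  + 228.0.0.0/8 (H2) depth=8
  + 37.0.0.0/10 (H0) depth=10
  + 39.203.112.0/20 (H2) depth=20
  ? 37.0.72.206  path d0:-→d1:-→d2:-→d3:-→d4:-→d5:-→d6:-→d7:-→d8:-→d9:-→d10:H0→d11:-→d12:-→d13:-  best=H0
  ? 154.236.207.105  path d0:-→d1:-→d2:-→d3:-→d4:-→d5:-→d6:-→d7:-→d8:-→d9:-→d10:-→d11:-→d12:-→d13:-→d14:-→d15:-→d16:H5→d17:-→d18:-→d19:-→d20:-→d21:-→d22:-→d23:-→d24:-→d25:-→d26:-→d27:-→d28:-→d29:H3→d30:-  best=H3
  + 154.236.207.96/28 (H3) depth=28
  ? 37.0.0.60  path d0:-→d1:-→d2:-→d3:-→d4:-→d5:-→d6:-→d7:-→d8:-→d9:-→d10:H0→d11:-→d12:-→d13:-  best=H0
  del 154.236.0.0/16 (clear depth 16)
  ? 154.236.207.107  path d0:-→d1:-→d2:-→d3:-→d4:-→d5:-→d6:-→d7:-→d8:-→d9:-→d10:-→d11:-→d12:-→d13:-→d14:-→d15:-→d16:-→d17:-→d18:-→d19:-→d20:-→d21:-→d22:-→d23:-→d24:-→d25:-→d26:-→d27:-→d28:H3→d29:H3→d30:-→d31:-→d32:H3  best=H3
  del 37.0.0.0/10 (clear depth 10)
  del 39.203.119.96/28 (clear depth 28)
  ? 154.236.207.107  path d0:-→d1:-→d2:-→d3:-→d4:-→d5:-→d6:-→d7:-→d8:-→d9:-→d10:-→d11:-→d12:-→d13:-→d14:-→d15:-→d16:-→d17:-→d18:-→d19:-→d20:-→d21:-→d22:-→d23:-→d24:-→d25:-→d26:-→d27:-→d28:H3→d29:H3→d30:-→d31:-→d32:H3  best=H3
  del 154.236.207.107/32 (clear depth 32)
  + 37.4.0.0/16 (H1) depth=16
  + 0.0.0.0/0 (H2) depth=0
  ? 39.203.112.0  path d0:H2→d1:-→d2:-→d3:-→d4:-→d5:-→d6:-→d7:-→d8:-→d9:-→d10:-→d11:-→d12:-→d13:-→d14:-→d15:-→d16:-→d17:-→d18:-→d19:-→d20:H2→d21:-  best=H2
  del 37.4.0.0/16 (clear depth 16)

== LOOKUPS ==
["H0","H0","H5","H3","H2","H3","H0","H3","H0","H3","H3","H2"]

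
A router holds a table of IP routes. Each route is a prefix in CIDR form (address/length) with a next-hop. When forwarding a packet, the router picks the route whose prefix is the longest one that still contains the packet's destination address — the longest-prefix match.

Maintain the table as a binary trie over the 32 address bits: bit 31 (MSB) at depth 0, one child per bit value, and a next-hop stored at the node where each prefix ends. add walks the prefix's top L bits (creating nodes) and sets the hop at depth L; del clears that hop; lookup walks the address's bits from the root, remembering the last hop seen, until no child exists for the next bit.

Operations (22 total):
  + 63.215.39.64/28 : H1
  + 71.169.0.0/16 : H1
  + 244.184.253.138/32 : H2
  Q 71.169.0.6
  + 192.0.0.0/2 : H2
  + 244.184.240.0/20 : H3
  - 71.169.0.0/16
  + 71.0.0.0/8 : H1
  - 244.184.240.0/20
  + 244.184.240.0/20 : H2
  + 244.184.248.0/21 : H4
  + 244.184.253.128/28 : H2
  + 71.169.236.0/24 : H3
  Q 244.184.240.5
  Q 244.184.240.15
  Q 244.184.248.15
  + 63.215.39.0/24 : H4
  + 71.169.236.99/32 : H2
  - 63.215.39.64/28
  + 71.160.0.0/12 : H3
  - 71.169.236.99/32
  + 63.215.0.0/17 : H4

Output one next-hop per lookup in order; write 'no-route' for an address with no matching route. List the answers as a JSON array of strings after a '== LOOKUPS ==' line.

Trace:
  add 63.215.39.64/28 -> H1 at depth 28
  add 71.169.0.0/16 -> H1 at depth 16
  add 244.184.253.138/32 -> H2 at depth 32
  ? 71.169.0.6  path d0:-→d1:-→d2:-→d3:-→d4:-→d5:-→d6:-→d7:-→d8:-→d9:-→d10:-→d11:-→d12:-→d13:-→d14:-→d15:-→d16:H1  best=H1
  add 192.0.0.0/2 -> H2 at depth 2
  add 244.184.240.0/20 -> H3 at depth 20
  del 71.169.0.0/16 (clear depth 16)
  add 71.0.0.0/8 -> H1 at depth 8
  del 244.184.240.0/20 (clear depth 20)
  add 244.184.240.0/20 -> H2 at depth 20
  add 244.184.248.0/21 -> H4 at depth 21
  add 244.184.253.128/28 -> H2 at depth 28
  add 71.169.236.0/24 -> H3 at depth 24
  ? 244.184.240.5  path d0:-→d1:-→d2:H2→d3:-→d4:-→d5:-→d6:-→d7:-→d8:-→d9:-→d10:-→d11:-→d12:-→d13:-→d14:-→d15:-→d16:-→d17:-→d18:-→d19:-→d20:H2  best=H2
  ? 244.184.240.15  path d0:-→d1:-→d2:H2→d3:-→d4:-→d5:-→d6:-→d7:-→d8:-→d9:-→d10:-→d11:-→d12:-→d13:-→d14:-→d15:-→d16:-→d17:-→d18:-→d19:-→d20:H2  best=H2
  ? 244.184.248.15  path d0:-→d1:-→d2:H2→d3:-→d4:-→d5:-→d6:-→d7:-→d8:-→d9:-→d10:-→d11:-→d12:-→d13:-→d14:-→d15:-→d16:-→d17:-→d18:-→d19:-→d20:H2→d21:H4  best=H4
  add 63.215.39.0/24 -> H4 at depth 24
  add 71.169.236.99/32 -> H2 at depth 32
  del 63.215.39.64/28 (clear depth 28)
  add 71.160.0.0/12 -> H3 at depth 12
  del 71.169.236.99/32 (clear depth 32)
  add 63.215.0.0/17 -> H4 at depth 17

== LOOKUPS ==
["H1","H2","H2","H4"]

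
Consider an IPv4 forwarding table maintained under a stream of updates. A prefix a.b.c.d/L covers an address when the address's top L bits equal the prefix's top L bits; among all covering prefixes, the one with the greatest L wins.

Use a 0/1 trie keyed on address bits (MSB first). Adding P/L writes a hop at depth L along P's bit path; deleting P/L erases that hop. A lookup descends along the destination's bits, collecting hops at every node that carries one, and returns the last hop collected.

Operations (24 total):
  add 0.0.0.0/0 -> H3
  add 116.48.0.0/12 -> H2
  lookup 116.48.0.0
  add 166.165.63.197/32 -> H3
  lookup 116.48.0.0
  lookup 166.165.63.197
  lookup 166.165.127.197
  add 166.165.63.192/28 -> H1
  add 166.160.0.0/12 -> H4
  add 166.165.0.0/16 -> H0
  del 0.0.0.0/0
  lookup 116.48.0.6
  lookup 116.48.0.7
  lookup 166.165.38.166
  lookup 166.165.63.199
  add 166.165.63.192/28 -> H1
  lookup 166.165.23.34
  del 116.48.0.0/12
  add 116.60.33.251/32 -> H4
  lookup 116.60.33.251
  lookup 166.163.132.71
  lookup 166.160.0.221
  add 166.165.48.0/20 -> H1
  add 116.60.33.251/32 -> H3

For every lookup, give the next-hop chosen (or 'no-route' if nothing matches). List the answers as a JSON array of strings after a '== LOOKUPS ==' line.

Trace:
  add 0.0.0.0/0 -> H3 at depth 0
  add 116.48.0.0/12 -> H2 at depth 12
  lookup 116.48.0.0: bits 011101000011 walk d0:H3→d1:-→d2:-→d3:-→d4:-→d5:-→d6:-→d7:-→d8:-→d9:-→d10:-→d11:-→d12:H2 -> H2
  add 166.165.63.197/32 -> H3 at depth 32
  lookup 116.48.0.0: bits 011101000011 walk d0:H3→d1:-→d2:-→d3:-→d4:-→d5:-→d6:-→d7:-→d8:-→d9:-→d10:-→d11:-→d12:H2 -> H2
  lookup 166.165.63.197: bits 10100110101001010011111111000101 walk d0:H3→d1:-→d2:-→d3:-→d4:-→d5:-→d6:-→d7:-→d8:-→d9:-→d10:-→d11:-→d12:-→d13:-→d14:-→d15:-→d16:-→d17:-→d18:-→d19:-→d20:-→d21:-→d22:-→d23:-→d24:-→d25:-→d26:-→d27:-→d28:-→d29:-→d30:-→d31:-→d32:H3 -> H3
  lookup 166.165.127.197: bits 10100110101001010 walk d0:H3→d1:-→d2:-→d3:-→d4:-→d5:-→d6:-→d7:-→d8:-→d9:-→d10:-→d11:-→d12:-→d13:-→d14:-→d15:-→d16:-→d17:- -> H3
  add 166.165.63.192/28 -> H1 at depth 28
  add 166.160.0.0/12 -> H4 at depth 12
  add 166.165.0.0/16 -> H0 at depth 16
  del 0.0.0.0/0 (clear depth 0)
  lookup 116.48.0.6: bits 011101000011 walk d0:-→d1:-→d2:-→d3:-→d4:-→d5:-→d6:-→d7:-→d8:-→d9:-→d10:-→d11:-→d12:H2 -> H2
  lookup 116.48.0.7: bits 011101000011 walk d0:-→d1:-→d2:-→d3:-→d4:-→d5:-→d6:-→d7:-→d8:-→d9:-→d10:-→d11:-→d12:H2 -> H2
  lookup 166.165.38.166: bits 1010011010100101001 walk d0:-→d1:-→d2:-→d3:-→d4:-→d5:-→d6:-→d7:-→d8:-→d9:-→d10:-→d11:-→d12:H4→d13:-→d14:-→d15:-→d16:H0→d17:-→d18:-→d19:- -> H0
  lookup 166.165.63.199: bits 101001101010010100111111110001 walk d0:-→d1:-→d2:-→d3:-→d4:-→d5:-→d6:-→d7:-→d8:-→d9:-→d10:-→d11:-→d12:H4→d13:-→d14:-→d15:-→d16:H0→d17:-→d18:-→d19:-→d20:-→d21:-→d22:-→d23:-→d24:-→d25:-→d26:-→d27:-→d28:H1→d29:-→d30:- -> H1
  add 166.165.63.192/28 -> H1 at depth 28
  lookup 166.165.23.34: bits 101001101010010100 walk d0:-→d1:-→d2:-→d3:-→d4:-→d5:-→d6:-→d7:-→d8:-→d9:-→d10:-→d11:-→d12:H4→d13:-→d14:-→d15:-→d16:H0→d17:-→d18:- -> H0
  del 116.48.0.0/12 (clear depth 12)
  add 116.60.33.251/32 -> H4 at depth 32
  lookup 116.60.33.251: bits 01110100001111000010000111111011 walk d0:-→d1:-→d2:-→d3:-→d4:-→d5:-→d6:-→d7:-→d8:-→d9:-→d10:-→d11:-→d12:-→d13:-→d14:-→d15:-→d16:-→d17:-→d18:-→d19:-→d20:-→d21:-→d22:-→d23:-→d24:-→d25:-→d26:-→d27:-→d28:-→d29:-→d30:-→d31:-→d32:H4 -> H4
  lookup 166.163.132.71: bits 1010011010100 walk d0:-→d1:-→d2:-→d3:-→d4:-→d5:-→d6:-→d7:-→d8:-→d9:-→d10:-→d11:-→d12:H4→d13:- -> H4
  lookup 166.160.0.221: bits 1010011010100 walk d0:-→d1:-→d2:-→d3:-→d4:-→d5:-→d6:-→d7:-→d8:-→d9:-→d10:-→d11:-→d12:H4→d13:- -> H4
  add 166.165.48.0/20 -> H1 at depth 20
  add 116.60.33.251/32 -> H3 at depth 32

== LOOKUPS ==
["H2","H2","H3","H3","H2","H2","H0","H1","H0","H4","H4","H4"]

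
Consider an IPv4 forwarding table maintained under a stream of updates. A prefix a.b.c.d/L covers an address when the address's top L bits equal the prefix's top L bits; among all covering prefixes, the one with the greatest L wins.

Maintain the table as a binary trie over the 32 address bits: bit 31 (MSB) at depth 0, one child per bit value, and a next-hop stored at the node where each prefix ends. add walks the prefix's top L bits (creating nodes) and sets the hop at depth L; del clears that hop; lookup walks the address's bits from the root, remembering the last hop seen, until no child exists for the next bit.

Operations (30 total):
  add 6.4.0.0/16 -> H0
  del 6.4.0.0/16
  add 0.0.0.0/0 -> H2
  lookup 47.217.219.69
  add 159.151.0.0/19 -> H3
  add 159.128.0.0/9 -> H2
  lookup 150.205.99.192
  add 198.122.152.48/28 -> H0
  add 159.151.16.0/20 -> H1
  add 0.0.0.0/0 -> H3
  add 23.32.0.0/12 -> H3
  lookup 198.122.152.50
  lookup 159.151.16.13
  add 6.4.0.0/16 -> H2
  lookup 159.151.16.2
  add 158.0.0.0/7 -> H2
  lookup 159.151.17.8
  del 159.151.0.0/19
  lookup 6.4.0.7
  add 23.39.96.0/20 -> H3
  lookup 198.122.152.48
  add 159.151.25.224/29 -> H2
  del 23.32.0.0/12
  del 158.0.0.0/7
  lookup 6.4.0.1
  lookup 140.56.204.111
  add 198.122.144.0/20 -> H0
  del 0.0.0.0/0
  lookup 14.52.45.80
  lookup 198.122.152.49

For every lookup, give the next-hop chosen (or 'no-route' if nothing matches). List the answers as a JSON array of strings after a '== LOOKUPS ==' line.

Apply in order:
  + 6.4.0.0/16 (H0) depth=16
  - 6.4.0.0/16 clear@16
  + 0.0.0.0/0 (H2) depth=0
  lookup 47.217.219.69: bits 00 walk d0:H2→d1:-→d2:- -> H2
  + 159.151.0.0/19 (H3) depth=19
  + 159.128.0.0/9 (H2) depth=9
  lookup 150.205.99.192: bits 1001 walk d0:H2→d1:-→d2:-→d3:-→d4:- -> H2
  + 198.122.152.48/28 (H0) depth=28
  + 159.151.16.0/20 (H1) depth=20
  + 0.0.0.0/0 (H3) depth=0
  + 23.32.0.0/12 (H3) depth=12
  lookup 198.122.152.50: bits 1100011001111010100110000011 walk d0:H3→d1:-→d2:-→d3:-→d4:-→d5:-→d6:-→d7:-→d8:-→d9:-→d10:-→d11:-→d12:-→d13:-→d14:-→d15:-→d16:-→d17:-→d18:-→d19:-→d20:-→d21:-→d22:-→d23:-→d24:-→d25:-→d26:-→d27:-→d28:H0 -> H0
  lookup 159.151.16.13: bits 10011111100101110001 walk d0:H3→d1:-→d2:-→d3:-→d4:-→d5:-→d6:-→d7:-→d8:-→d9:H2→d10:-→d11:-→d12:-→d13:-→d14:-→d15:-→d16:-→d17:-→d18:-→d19:H3→d20:H1 -> H1
  + 6.4.0.0/16 (H2) depth=16
  lookup 159.151.16.2: bits 10011111100101110001 walk d0:H3→d1:-→d2:-→d3:-→d4:-→d5:-→d6:-→d7:-→d8:-→d9:H2→d10:-→d11:-→d12:-→d13:-→d14:-→d15:-→d16:-→d17:-→d18:-→d19:H3→d20:H1 -> H1
  + 158.0.0.0/7 (H2) depth=7
  lookup 159.151.17.8: bits 10011111100101110001 walk d0:H3→d1:-→d2:-→d3:-→d4:-→d5:-→d6:-→d7:H2→d8:-→d9:H2→d10:-→d11:-→d12:-→d13:-→d14:-→d15:-→d16:-→d17:-→d18:-→d19:H3→d20:H1 -> H1
  - 159.151.0.0/19 clear@19
  lookup 6.4.0.7: bits 0000011000000100 walk d0:H3→d1:-→d2:-→d3:-→d4:-→d5:-→d6:-→d7:-→d8:-→d9:-→d10:-→d11:-→d12:-→d13:-→d14:-→d15:-→d16:H2 -> H2
  + 23.39.96.0/20 (H3) depth=20
  lookup 198.122.152.48: bits 1100011001111010100110000011 walk d0:H3→d1:-→d2:-→d3:-→d4:-→d5:-→d6:-→d7:-→d8:-→d9:-→d10:-→d11:-→d12:-→d13:-→d14:-→d15:-→d16:-→d17:-→d18:-→d19:-→d20:-→d21:-→d22:-→d23:-→d24:-→d25:-→d26:-→d27:-→d28:H0 -> H0
  + 159.151.25.224/29 (H2) depth=29
  - 23.32.0.0/12 clear@12
  - 158.0.0.0/7 clear@7
  lookup 6.4.0.1: bits 0000011000000100 walk d0:H3→d1:-→d2:-→d3:-→d4:-→d5:-→d6:-→d7:-→d8:-→d9:-→d10:-→d11:-→d12:-→d13:-→d14:-→d15:-→d16:H2 -> H2
  lookup 140.56.204.111: bits 100 walk d0:H3→d1:-→d2:-→d3:- -> H3
  + 198.122.144.0/20 (H0) depth=20
  - 0.0.0.0/0 clear@0
  lookup 14.52.45.80: bits 0000 walk d0:-→d1:-→d2:-→d3:-→d4:- -> no-route
  lookup 198.122.152.49: bits 1100011001111010100110000011 walk d0:-→d1:-→d2:-→d3:-→d4:-→d5:-→d6:-→d7:-→d8:-→d9:-→d10:-→d11:-→d12:-→d13:-→d14:-→d15:-→d16:-→d17:-→d18:-→d19:-→d20:H0→d21:-→d22:-→d23:-→d24:-→d25:-→d26:-→d27:-→d28:H0 -> H0

== LOOKUPS ==
["H2","H2","H0","H1","H1","H1","H2","H0","H2","H3","no-route","H0"]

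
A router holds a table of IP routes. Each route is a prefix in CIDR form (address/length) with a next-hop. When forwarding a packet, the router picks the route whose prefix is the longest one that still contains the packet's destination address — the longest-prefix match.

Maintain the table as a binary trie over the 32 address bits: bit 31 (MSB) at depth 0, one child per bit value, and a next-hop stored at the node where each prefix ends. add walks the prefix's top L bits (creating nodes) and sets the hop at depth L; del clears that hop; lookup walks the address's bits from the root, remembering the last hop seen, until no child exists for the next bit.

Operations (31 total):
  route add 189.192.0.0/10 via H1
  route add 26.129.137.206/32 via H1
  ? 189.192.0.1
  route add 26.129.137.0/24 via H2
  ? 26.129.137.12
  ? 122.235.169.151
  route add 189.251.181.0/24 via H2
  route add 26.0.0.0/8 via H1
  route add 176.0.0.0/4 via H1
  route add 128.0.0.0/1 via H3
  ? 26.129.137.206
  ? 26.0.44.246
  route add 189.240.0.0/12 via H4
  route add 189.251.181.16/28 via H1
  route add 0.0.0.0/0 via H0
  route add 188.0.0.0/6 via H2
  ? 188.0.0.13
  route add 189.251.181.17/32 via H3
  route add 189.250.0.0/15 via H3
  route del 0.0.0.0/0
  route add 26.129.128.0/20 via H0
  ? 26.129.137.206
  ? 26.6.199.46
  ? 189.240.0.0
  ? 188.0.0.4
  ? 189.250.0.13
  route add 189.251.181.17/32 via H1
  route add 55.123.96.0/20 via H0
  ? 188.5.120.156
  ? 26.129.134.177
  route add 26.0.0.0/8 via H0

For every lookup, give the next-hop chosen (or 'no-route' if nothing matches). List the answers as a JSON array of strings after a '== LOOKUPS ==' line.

Process each operation:
  + 189.192.0.0/10 (H1) depth=10
  + 26.129.137.206/32 (H1) depth=32
  lookup 189.192.0.1: bits 1011110111 walk d0:-→d1:-→d2:-→d3:-→d4:-→d5:-→d6:-→d7:-→d8:-→d9:-→d10:H1 -> H1
  + 26.129.137.0/24 (H2) depth=24
  lookup 26.129.137.12: bits 000110101000000110001001 walk d0:-→d1:-→d2:-→d3:-→d4:-→d5:-→d6:-→d7:-→d8:-→d9:-→d10:-→d11:-→d12:-→d13:-→d14:-→d15:-→d16:-→d17:-→d18:-→d19:-→d20:-→d21:-→d22:-→d23:-→d24:H2 -> H2
  lookup 122.235.169.151: bits 0 walk d0:-→d1:- -> no-route
  + 189.251.181.0/24 (H2) depth=24
  + 26.0.0.0/8 (H1) depth=8
  + 176.0.0.0/4 (H1) depth=4
  + 128.0.0.0/1 (H3) depth=1
  lookup 26.129.137.206: bits 00011010100000011000100111001110 walk d0:-→d1:-→d2:-→d3:-→d4:-→d5:-→d6:-→d7:-→d8:H1→d9:-→d10:-→d11:-→d12:-→d13:-→d14:-→d15:-→d16:-→d17:-→d18:-→d19:-→d20:-→d21:-→d22:-→d23:-→d24:H2→d25:-→d26:-→d27:-→d28:-→d29:-→d30:-→d31:-→d32:H1 -> H1
  lookup 26.0.44.246: bits 00011010 walk d0:-→d1:-→d2:-→d3:-→d4:-→d5:-→d6:-→d7:-→d8:H1 -> H1
  + 189.240.0.0/12 (H4) depth=12
  + 189.251.181.16/28 (H1) depth=28
  + 0.0.0.0/0 (H0) depth=0
  + 188.0.0.0/6 (H2) depth=6
  lookup 188.0.0.13: bits 1011110 walk d0:H0→d1:H3→d2:-→d3:-→d4:H1→d5:-→d6:H2→d7:- -> H2
  + 189.251.181.17/32 (H3) depth=32
  + 189.250.0.0/15 (H3) depth=15
  del 0.0.0.0/0 (clear depth 0)
  + 26.129.128.0/20 (H0) depth=20
  lookup 26.129.137.206: bits 00011010100000011000100111001110 walk d0:-→d1:-→d2:-→d3:-→d4:-→d5:-→d6:-→d7:-→d8:H1→d9:-→d10:-→d11:-→d12:-→d13:-→d14:-→d15:-→d16:-→d17:-→d18:-→d19:-→d20:H0→d21:-→d22:-→d23:-→d24:H2→d25:-→d26:-→d27:-→d28:-→d29:-→d30:-→d31:-→d32:H1 -> H1
  lookup 26.6.199.46: bits 00011010 walk d0:-→d1:-→d2:-→d3:-→d4:-→d5:-→d6:-→d7:-→d8:H1 -> H1
  lookup 189.240.0.0: bits 101111011111 walk d0:-→d1:H3→d2:-→d3:-→d4:H1→d5:-→d6:H2→d7:-→d8:-→d9:-→d10:H1→d11:-→d12:H4 -> H4
  lookup 188.0.0.4: bits 1011110 walk d0:-→d1:H3→d2:-→d3:-→d4:H1→d5:-→d6:H2→d7:- -> H2
  lookup 189.250.0.13: bits 101111011111101 walk d0:-→d1:H3→d2:-→d3:-→d4:H1→d5:-→d6:H2→d7:-→d8:-→d9:-→d10:H1→d11:-→d12:H4→d13:-→d14:-→d15:H3 -> H3
  + 189.251.181.17/32 (H1) depth=32
  + 55.123.96.0/20 (H0) depth=20
  lookup 188.5.120.156: bits 1011110 walk d0:-→d1:H3→d2:-→d3:-→d4:H1→d5:-→d6:H2→d7:- -> H2
  lookup 26.129.134.177: bits 00011010100000011000 walk d0:-→d1:-→d2:-→d3:-→d4:-→d5:-→d6:-→d7:-→d8:H1→d9:-→d10:-→d11:-→d12:-→d13:-→d14:-→d15:-→d16:-→d17:-→d18:-→d19:-→d20:H0 -> H0
  + 26.0.0.0/8 (H0) depth=8

== LOOKUPS ==
["H1","H2","no-route","H1","H1","H2","H1","H1","H4","H2","H3","H2","H0"]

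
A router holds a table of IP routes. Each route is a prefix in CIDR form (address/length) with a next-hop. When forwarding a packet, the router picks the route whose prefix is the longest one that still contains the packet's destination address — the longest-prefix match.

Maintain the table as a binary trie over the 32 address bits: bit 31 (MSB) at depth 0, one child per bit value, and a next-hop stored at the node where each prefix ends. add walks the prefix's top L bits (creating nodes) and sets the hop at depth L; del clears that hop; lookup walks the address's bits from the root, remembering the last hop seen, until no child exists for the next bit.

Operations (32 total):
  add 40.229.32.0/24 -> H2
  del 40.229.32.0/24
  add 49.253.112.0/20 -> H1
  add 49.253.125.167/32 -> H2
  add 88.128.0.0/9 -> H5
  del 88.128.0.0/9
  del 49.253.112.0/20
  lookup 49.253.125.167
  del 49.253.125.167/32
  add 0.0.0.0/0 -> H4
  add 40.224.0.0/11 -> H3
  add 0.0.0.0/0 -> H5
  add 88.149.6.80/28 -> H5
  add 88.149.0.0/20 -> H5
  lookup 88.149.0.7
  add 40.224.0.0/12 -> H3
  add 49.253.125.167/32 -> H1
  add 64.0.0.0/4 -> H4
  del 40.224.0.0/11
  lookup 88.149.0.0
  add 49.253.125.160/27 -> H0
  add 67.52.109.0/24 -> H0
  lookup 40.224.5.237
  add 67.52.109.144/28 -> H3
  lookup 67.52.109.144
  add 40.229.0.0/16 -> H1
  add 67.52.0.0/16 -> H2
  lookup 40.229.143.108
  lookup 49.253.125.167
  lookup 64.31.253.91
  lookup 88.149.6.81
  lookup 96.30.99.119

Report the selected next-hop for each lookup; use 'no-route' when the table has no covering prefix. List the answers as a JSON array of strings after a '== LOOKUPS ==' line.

Process each operation:
  add 40.229.32.0/24 -> H2 at depth 24
  - 40.229.32.0/24 clear@24
  add 49.253.112.0/20 -> H1 at depth 20
  add 49.253.125.167/32 -> H2 at depth 32
  add 88.128.0.0/9 -> H5 at depth 9
  - 88.128.0.0/9 clear@9
  - 49.253.112.0/20 clear@20
  ? 49.253.125.167  path d0:-→d1:-→d2:-→d3:-→d4:-→d5:-→d6:-→d7:-→d8:-→d9:-→d10:-→d11:-→d12:-→d13:-→d14:-→d15:-→d16:-→d17:-→d18:-→d19:-→d20:-→d21:-→d22:-→d23:-→d24:-→d25:-→d26:-→d27:-→d28:-→d29:-→d30:-→d31:-→d32:H2  best=H2
  - 49.253.125.167/32 clear@32
  add 0.0.0.0/0 -> H4 at depth 0
  add 40.224.0.0/11 -> H3 at depth 11
  add 0.0.0.0/0 -> H5 at depth 0
  add 88.149.6.80/28 -> H5 at depth 28
  add 88.149.0.0/20 -> H5 at depth 20
  ? 88.149.0.7  path d0:H5→d1:-→d2:-→d3:-→d4:-→d5:-→d6:-→d7:-→d8:-→d9:-→d10:-→d11:-→d12:-→d13:-→d14:-→d15:-→d16:-→d17:-→d18:-→d19:-→d20:H5→d21:-  best=H5
  add 40.224.0.0/12 -> H3 at depth 12
  add 49.253.125.167/32 -> H1 at depth 32
  add 64.0.0.0/4 -> H4 at depth 4
  - 40.224.0.0/11 clear@11
  ? 88.149.0.0  path d0:H5→d1:-→d2:-→d3:-→d4:-→d5:-→d6:-→d7:-→d8:-→d9:-→d10:-→d11:-→d12:-→d13:-→d14:-→d15:-→d16:-→d17:-→d18:-→d19:-→d20:H5→d21:-  best=H5
  add 49.253.125.160/27 -> H0 at depth 27
  add 67.52.109.0/24 -> H0 at depth 24
  ? 40.224.5.237  path d0:H5→d1:-→d2:-→d3:-→d4:-→d5:-→d6:-→d7:-→d8:-→d9:-→d10:-→d11:-→d12:H3→d13:-  best=H3
  add 67.52.109.144/28 -> H3 at depth 28
  ? 67.52.109.144  path d0:H5→d1:-→d2:-→d3:-→d4:H4→d5:-→d6:-→d7:-→d8:-→d9:-→d10:-→d11:-→d12:-→d13:-→d14:-→d15:-→d16:-→d17:-→d18:-→d19:-→d20:-→d21:-→d22:-→d23:-→d24:H0→d25:-→d26:-→d27:-→d28:H3  best=H3
  add 40.229.0.0/16 -> H1 at depth 16
  add 67.52.0.0/16 -> H2 at depth 16
  ? 40.229.143.108  path d0:H5→d1:-→d2:-→d3:-→d4:-→d5:-→d6:-→d7:-→d8:-→d9:-→d10:-→d11:-→d12:H3→d13:-→d14:-→d15:-→d16:H1  best=H1
  ? 49.253.125.167  path d0:H5→d1:-→d2:-→d3:-→d4:-→d5:-→d6:-→d7:-→d8:-→d9:-→d10:-→d11:-→d12:-→d13:-→d14:-→d15:-→d16:-→d17:-→d18:-→d19:-→d20:-→d21:-→d22:-→d23:-→d24:-→d25:-→d26:-→d27:H0→d28:-→d29:-→d30:-→d31:-→d32:H1  best=H1
  ? 64.31.253.91  path d0:H5→d1:-→d2:-→d3:-→d4:H4→d5:-→d6:-  best=H4
  ? 88.149.6.81  path d0:H5→d1:-→d2:-→d3:-→d4:-→d5:-→d6:-→d7:-→d8:-→d9:-→d10:-→d11:-→d12:-→d13:-→d14:-→d15:-→d16:-→d17:-→d18:-→d19:-→d20:H5→d21:-→d22:-→d23:-→d24:-→d25:-→d26:-→d27:-→d28:H5  best=H5
  ? 96.30.99.119  path d0:H5→d1:-→d2:-  best=H5

== LOOKUPS ==
["H2","H5","H5","H3","H3","H1","H1","H4","H5","H5"]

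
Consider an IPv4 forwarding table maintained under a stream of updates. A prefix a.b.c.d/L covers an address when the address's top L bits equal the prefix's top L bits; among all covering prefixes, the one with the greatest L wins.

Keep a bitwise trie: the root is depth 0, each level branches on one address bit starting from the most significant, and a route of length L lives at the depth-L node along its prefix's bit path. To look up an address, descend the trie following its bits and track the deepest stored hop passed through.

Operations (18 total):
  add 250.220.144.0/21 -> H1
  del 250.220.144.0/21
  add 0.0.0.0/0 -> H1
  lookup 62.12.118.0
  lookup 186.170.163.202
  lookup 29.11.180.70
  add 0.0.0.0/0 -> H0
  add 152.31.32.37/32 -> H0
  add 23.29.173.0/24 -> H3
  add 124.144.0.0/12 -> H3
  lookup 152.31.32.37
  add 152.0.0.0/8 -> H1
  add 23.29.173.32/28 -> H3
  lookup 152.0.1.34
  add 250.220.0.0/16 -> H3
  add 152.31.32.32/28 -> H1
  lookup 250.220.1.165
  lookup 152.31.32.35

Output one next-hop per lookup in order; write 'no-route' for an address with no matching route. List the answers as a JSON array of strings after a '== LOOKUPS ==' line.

Trace:
  add 250.220.144.0/21 -> H1 at depth 21
  del 250.220.144.0/21 (clear depth 21)
  add 0.0.0.0/0 -> H1 at depth 0
  ? 62.12.118.0  path d0:H1  best=H1
  ? 186.170.163.202  path d0:H1→d1:-  best=H1
  ? 29.11.180.70  path d0:H1  best=H1
  add 0.0.0.0/0 -> H0 at depth 0
  add 152.31.32.37/32 -> H0 at depth 32
  add 23.29.173.0/24 -> H3 at depth 24
  add 124.144.0.0/12 -> H3 at depth 12
  ? 152.31.32.37  path d0:H0→d1:-→d2:-→d3:-→d4:-→d5:-→d6:-→d7:-→d8:-→d9:-→d10:-→d11:-→d12:-→d13:-→d14:-→d15:-→d16:-→d17:-→d18:-→d19:-→d20:-→d21:-→d22:-→d23:-→d24:-→d25:-→d26:-→d27:-→d28:-→d29:-→d30:-→d31:-→d32:H0  best=H0
  add 152.0.0.0/8 -> H1 at depth 8
  add 23.29.173.32/28 -> H3 at depth 28
  ? 152.0.1.34  path d0:H0→d1:-→d2:-→d3:-→d4:-→d5:-→d6:-→d7:-→d8:H1→d9:-→d10:-→d11:-  best=H1
  add 250.220.0.0/16 -> H3 at depth 16
  add 152.31.32.32/28 -> H1 at depth 28
  ? 250.220.1.165  path d0:H0→d1:-→d2:-→d3:-→d4:-→d5:-→d6:-→d7:-→d8:-→d9:-→d10:-→d11:-→d12:-→d13:-→d14:-→d15:-→d16:H3  best=H3
  ? 152.31.32.35  path d0:H0→d1:-→d2:-→d3:-→d4:-→d5:-→d6:-→d7:-→d8:H1→d9:-→d10:-→d11:-→d12:-→d13:-→d14:-→d15:-→d16:-→d17:-→d18:-→d19:-→d20:-→d21:-→d22:-→d23:-→d24:-→d25:-→d26:-→d27:-→d28:H1→d29:-  best=H1

== LOOKUPS ==
["H1","H1","H1","H0","H1","H3","H1"]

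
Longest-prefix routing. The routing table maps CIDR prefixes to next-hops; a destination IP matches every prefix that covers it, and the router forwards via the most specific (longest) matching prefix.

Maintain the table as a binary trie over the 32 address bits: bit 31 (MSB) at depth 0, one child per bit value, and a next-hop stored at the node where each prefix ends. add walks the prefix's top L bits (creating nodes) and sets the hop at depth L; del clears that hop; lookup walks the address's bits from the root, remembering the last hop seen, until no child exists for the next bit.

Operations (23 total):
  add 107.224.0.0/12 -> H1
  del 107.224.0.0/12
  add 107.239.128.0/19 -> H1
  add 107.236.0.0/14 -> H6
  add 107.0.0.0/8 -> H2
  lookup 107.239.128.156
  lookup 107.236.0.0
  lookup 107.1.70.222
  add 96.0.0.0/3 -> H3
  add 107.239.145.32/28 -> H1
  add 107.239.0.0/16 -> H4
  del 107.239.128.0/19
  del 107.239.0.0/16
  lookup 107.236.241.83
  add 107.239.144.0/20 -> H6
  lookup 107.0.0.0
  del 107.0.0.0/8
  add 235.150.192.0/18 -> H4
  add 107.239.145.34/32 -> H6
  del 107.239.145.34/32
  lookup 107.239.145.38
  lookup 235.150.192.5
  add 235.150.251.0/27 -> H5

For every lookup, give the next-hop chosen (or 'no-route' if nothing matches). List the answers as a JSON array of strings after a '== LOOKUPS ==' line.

Apply in order:
  + 107.224.0.0/12 (H1) depth=12
  - 107.224.0.0/12 clear@12
  + 107.239.128.0/19 (H1) depth=19
  + 107.236.0.0/14 (H6) depth=14
  + 107.0.0.0/8 (H2) depth=8
  lookup 107.239.128.156: bits 0110101111101111100 walk d0:-→d1:-→d2:-→d3:-→d4:-→d5:-→d6:-→d7:-→d8:H2→d9:-→d10:-→d11:-→d12:-→d13:-→d14:H6→d15:-→d16:-→d17:-→d18:-→d19:H1 -> H1
  lookup 107.236.0.0: bits 01101011111011 walk d0:-→d1:-→d2:-→d3:-→d4:-→d5:-→d6:-→d7:-→d8:H2→d9:-→d10:-→d11:-→d12:-→d13:-→d14:H6 -> H6
  lookup 107.1.70.222: bits 01101011 walk d0:-→d1:-→d2:-→d3:-→d4:-→d5:-→d6:-→d7:-→d8:H2 -> H2
  + 96.0.0.0/3 (H3) depth=3
  + 107.239.145.32/28 (H1) depth=28
  + 107.239.0.0/16 (H4) depth=16
  - 107.239.128.0/19 clear@19
  - 107.239.0.0/16 clear@16
  lookup 107.236.241.83: bits 01101011111011 walk d0:-→d1:-→d2:-→d3:H3→d4:-→d5:-→d6:-→d7:-→d8:H2→d9:-→d10:-→d11:-→d12:-→d13:-→d14:H6 -> H6
  + 107.239.144.0/20 (H6) depth=20
  lookup 107.0.0.0: bits 01101011 walk d0:-→d1:-→d2:-→d3:H3→d4:-→d5:-→d6:-→d7:-→d8:H2 -> H2
  - 107.0.0.0/8 clear@8
  + 235.150.192.0/18 (H4) depth=18
  + 107.239.145.34/32 (H6) depth=32
  - 107.239.145.34/32 clear@32
  lookup 107.239.145.38: bits 01101011111011111001000100100 walk d0:-→d1:-→d2:-→d3:H3→d4:-→d5:-→d6:-→d7:-→d8:-→d9:-→d10:-→d11:-→d12:-→d13:-→d14:H6→d15:-→d16:-→d17:-→d18:-→d19:-→d20:H6→d21:-→d22:-→d23:-→d24:-→d25:-→d26:-→d27:-→d28:H1→d29:- -> H1
  lookup 235.150.192.5: bits 111010111001011011 walk d0:-→d1:-→d2:-→d3:-→d4:-→d5:-→d6:-→d7:-→d8:-→d9:-→d10:-→d11:-→d12:-→d13:-→d14:-→d15:-→d16:-→d17:-→d18:H4 -> H4
  + 235.150.251.0/27 (H5) depth=27

== LOOKUPS ==
["H1","H6","H2","H6","H2","H1","H4"]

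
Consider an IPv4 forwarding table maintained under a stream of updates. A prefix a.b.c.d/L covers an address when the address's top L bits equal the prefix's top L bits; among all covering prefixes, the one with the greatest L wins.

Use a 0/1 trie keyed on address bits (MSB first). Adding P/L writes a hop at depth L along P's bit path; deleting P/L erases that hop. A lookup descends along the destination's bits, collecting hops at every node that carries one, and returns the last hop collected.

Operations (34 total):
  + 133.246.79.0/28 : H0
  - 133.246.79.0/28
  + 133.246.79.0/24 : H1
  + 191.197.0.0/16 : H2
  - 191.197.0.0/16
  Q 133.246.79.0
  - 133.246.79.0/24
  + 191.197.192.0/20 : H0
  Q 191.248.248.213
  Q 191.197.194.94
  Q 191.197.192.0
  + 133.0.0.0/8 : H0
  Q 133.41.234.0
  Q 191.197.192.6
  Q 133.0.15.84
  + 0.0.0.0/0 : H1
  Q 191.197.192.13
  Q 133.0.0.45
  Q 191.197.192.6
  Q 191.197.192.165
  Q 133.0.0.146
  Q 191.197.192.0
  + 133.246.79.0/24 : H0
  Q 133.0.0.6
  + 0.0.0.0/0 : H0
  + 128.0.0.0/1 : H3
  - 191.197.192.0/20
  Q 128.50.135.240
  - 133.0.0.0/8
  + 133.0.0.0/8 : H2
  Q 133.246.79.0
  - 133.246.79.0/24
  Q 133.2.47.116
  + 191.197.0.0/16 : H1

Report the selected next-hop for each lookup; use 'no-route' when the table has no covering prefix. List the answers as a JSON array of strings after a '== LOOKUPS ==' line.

Process each operation:
  add 133.246.79.0/28 -> H0 at depth 28
  - 133.246.79.0/28 clear@28
  add 133.246.79.0/24 -> H1 at depth 24
  add 191.197.0.0/16 -> H2 at depth 16
  - 191.197.0.0/16 clear@16
  lookup 133.246.79.0: bits 1000010111110110010011110000 walk d0:-→d1:-→d2:-→d3:-→d4:-→d5:-→d6:-→d7:-→d8:-→d9:-→d10:-→d11:-→d12:-→d13:-→d14:-→d15:-→d16:-→d17:-→d18:-→d19:-→d20:-→d21:-→d22:-→d23:-→d24:H1→d25:-→d26:-→d27:-→d28:- -> H1
  - 133.246.79.0/24 clear@24
  add 191.197.192.0/20 -> H0 at depth 20
  lookup 191.248.248.213: bits 1011111111 walk d0:-→d1:-→d2:-→d3:-→d4:-→d5:-→d6:-→d7:-→d8:-→d9:-→d10:- -> no-route
  lookup 191.197.194.94: bits 10111111110001011100 walk d0:-→d1:-→d2:-→d3:-→d4:-→d5:-→d6:-→d7:-→d8:-→d9:-→d10:-→d11:-→d12:-→d13:-→d14:-→d15:-→d16:-→d17:-→d18:-→d19:-→d20:H0 -> H0
  lookup 191.197.192.0: bits 10111111110001011100 walk d0:-→d1:-→d2:-→d3:-→d4:-→d5:-→d6:-→d7:-→d8:-→d9:-→d10:-→d11:-→d12:-→d13:-→d14:-→d15:-→d16:-→d17:-→d18:-→d19:-→d20:H0 -> H0
  add 133.0.0.0/8 -> H0 at depth 8
  lookup 133.41.234.0: bits 10000101 walk d0:-→d1:-→d2:-→d3:-→d4:-→d5:-→d6:-→d7:-→d8:H0 -> H0
  lookup 191.197.192.6: bits 10111111110001011100 walk d0:-→d1:-→d2:-→d3:-→d4:-→d5:-→d6:-→d7:-→d8:-→d9:-→d10:-→d11:-→d12:-→d13:-→d14:-→d15:-→d16:-→d17:-→d18:-→d19:-→d20:H0 -> H0
  lookup 133.0.15.84: bits 10000101 walk d0:-→d1:-→d2:-→d3:-→d4:-→d5:-→d6:-→d7:-→d8:H0 -> H0
  add 0.0.0.0/0 -> H1 at depth 0
  lookup 191.197.192.13: bits 10111111110001011100 walk d0:H1→d1:-→d2:-→d3:-→d4:-→d5:-→d6:-→d7:-→d8:-→d9:-→d10:-→d11:-→d12:-→d13:-→d14:-→d15:-→d16:-→d17:-→d18:-→d19:-→d20:H0 -> H0
  lookup 133.0.0.45: bits 10000101 walk d0:H1→d1:-→d2:-→d3:-→d4:-→d5:-→d6:-→d7:-→d8:H0 -> H0
  lookup 191.197.192.6: bits 10111111110001011100 walk d0:H1→d1:-→d2:-→d3:-→d4:-→d5:-→d6:-→d7:-→d8:-→d9:-→d10:-→d11:-→d12:-→d13:-→d14:-→d15:-→d16:-→d17:-→d18:-→d19:-→d20:H0 -> H0
  lookup 191.197.192.165: bits 10111111110001011100 walk d0:H1→d1:-→d2:-→d3:-→d4:-→d5:-→d6:-→d7:-→d8:-→d9:-→d10:-→d11:-→d12:-→d13:-→d14:-→d15:-→d16:-→d17:-→d18:-→d19:-→d20:H0 -> H0
  lookup 133.0.0.146: bits 10000101 walk d0:H1→d1:-→d2:-→d3:-→d4:-→d5:-→d6:-→d7:-→d8:H0 -> H0
  lookup 191.197.192.0: bits 10111111110001011100 walk d0:H1→d1:-→d2:-→d3:-→d4:-→d5:-→d6:-→d7:-→d8:-→d9:-→d10:-→d11:-→d12:-→d13:-→d14:-→d15:-→d16:-→d17:-→d18:-→d19:-→d20:H0 -> H0
  add 133.246.79.0/24 -> H0 at depth 24
  lookup 133.0.0.6: bits 10000101 walk d0:H1→d1:-→d2:-→d3:-→d4:-→d5:-→d6:-→d7:-→d8:H0 -> H0
  add 0.0.0.0/0 -> H0 at depth 0
  add 128.0.0.0/1 -> H3 at depth 1
  - 191.197.192.0/20 clear@20
  lookup 128.50.135.240: bits 10000 walk d0:H0→d1:H3→d2:-→d3:-→d4:-→d5:- -> H3
  - 133.0.0.0/8 clear@8
  add 133.0.0.0/8 -> H2 at depth 8
  lookup 133.246.79.0: bits 1000010111110110010011110000 walk d0:H0→d1:H3→d2:-→d3:-→d4:-→d5:-→d6:-→d7:-→d8:H2→d9:-→d10:-→d11:-→d12:-→d13:-→d14:-→d15:-→d16:-→d17:-→d18:-→d19:-→d20:-→d21:-→d22:-→d23:-→d24:H0→d25:-→d26:-→d27:-→d28:- -> H0
  - 133.246.79.0/24 clear@24
  lookup 133.2.47.116: bits 10000101 walk d0:H0→d1:H3→d2:-→d3:-→d4:-→d5:-→d6:-→d7:-→d8:H2 -> H2
  add 191.197.0.0/16 -> H1 at depth 16

== LOOKUPS ==
["H1","no-route","H0","H0","H0","H0","H0","H0","H0","H0","H0","H0","H0","H0","H3","H0","H2"]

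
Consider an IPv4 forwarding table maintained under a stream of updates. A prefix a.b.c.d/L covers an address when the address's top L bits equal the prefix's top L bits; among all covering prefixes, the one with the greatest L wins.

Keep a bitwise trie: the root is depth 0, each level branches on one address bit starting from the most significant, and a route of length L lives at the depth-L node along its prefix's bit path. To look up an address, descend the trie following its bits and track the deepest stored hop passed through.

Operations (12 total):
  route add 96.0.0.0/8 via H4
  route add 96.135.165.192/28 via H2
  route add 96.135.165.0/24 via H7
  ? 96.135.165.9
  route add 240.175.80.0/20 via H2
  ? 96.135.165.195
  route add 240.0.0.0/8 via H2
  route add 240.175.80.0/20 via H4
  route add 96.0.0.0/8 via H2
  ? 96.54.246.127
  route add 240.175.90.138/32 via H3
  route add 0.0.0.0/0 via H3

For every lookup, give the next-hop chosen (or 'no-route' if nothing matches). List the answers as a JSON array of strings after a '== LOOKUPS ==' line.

Trace:
  add 96.0.0.0/8 -> H4 at depth 8
  add 96.135.165.192/28 -> H2 at depth 28
  add 96.135.165.0/24 -> H7 at depth 24
  lookup 96.135.165.9: bits 011000001000011110100101 walk d0:-→d1:-→d2:-→d3:-→d4:-→d5:-→d6:-→d7:-→d8:H4→d9:-→d10:-→d11:-→d12:-→d13:-→d14:-→d15:-→d16:-→d17:-→d18:-→d19:-→d20:-→d21:-→d22:-→d23:-→d24:H7 -> H7
  add 240.175.80.0/20 -> H2 at depth 20
  lookup 96.135.165.195: bits 0110000010000111101001011100 walk d0:-→d1:-→d2:-→d3:-→d4:-→d5:-→d6:-→d7:-→d8:H4→d9:-→d10:-→d11:-→d12:-→d13:-→d14:-→d15:-→d16:-→d17:-→d18:-→d19:-→d20:-→d21:-→d22:-→d23:-→d24:H7→d25:-→d26:-→d27:-→d28:H2 -> H2
  add 240.0.0.0/8 -> H2 at depth 8
  add 240.175.80.0/20 -> H4 at depth 20
  add 96.0.0.0/8 -> H2 at depth 8
  lookup 96.54.246.127: bits 01100000 walk d0:-→d1:-→d2:-→d3:-→d4:-→d5:-→d6:-→d7:-→d8:H2 -> H2
  add 240.175.90.138/32 -> H3 at depth 32
  add 0.0.0.0/0 -> H3 at depth 0

== LOOKUPS ==
["H7","H2","H2"]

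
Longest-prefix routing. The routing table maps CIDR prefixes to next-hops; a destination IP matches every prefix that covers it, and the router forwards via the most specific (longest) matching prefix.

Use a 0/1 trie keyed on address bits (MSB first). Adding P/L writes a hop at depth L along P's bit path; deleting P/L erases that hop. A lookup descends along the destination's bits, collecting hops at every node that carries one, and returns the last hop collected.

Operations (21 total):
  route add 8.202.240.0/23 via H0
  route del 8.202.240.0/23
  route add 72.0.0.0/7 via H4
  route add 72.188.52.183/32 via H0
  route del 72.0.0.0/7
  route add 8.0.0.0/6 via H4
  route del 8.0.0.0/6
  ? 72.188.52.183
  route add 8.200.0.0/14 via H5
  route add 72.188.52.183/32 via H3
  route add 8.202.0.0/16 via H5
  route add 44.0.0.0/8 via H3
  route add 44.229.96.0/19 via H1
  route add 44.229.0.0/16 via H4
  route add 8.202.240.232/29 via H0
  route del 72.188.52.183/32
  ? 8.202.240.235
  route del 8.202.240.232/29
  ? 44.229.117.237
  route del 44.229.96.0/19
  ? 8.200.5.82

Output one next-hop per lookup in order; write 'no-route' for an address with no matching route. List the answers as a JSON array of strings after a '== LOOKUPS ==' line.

Apply in order:
  + 8.202.240.0/23 (H0) depth=23
  del 8.202.240.0/23 (clear depth 23)
  + 72.0.0.0/7 (H4) depth=7
  + 72.188.52.183/32 (H0) depth=32
  del 72.0.0.0/7 (clear depth 7)
  + 8.0.0.0/6 (H4) depth=6
  del 8.0.0.0/6 (clear depth 6)
  Q 72.188.52.183: descend 01001000101111000011010010110111 ; hops seen [H0] ; pick H0
  + 8.200.0.0/14 (H5) depth=14
  + 72.188.52.183/32 (H3) depth=32
  + 8.202.0.0/16 (H5) depth=16
  + 44.0.0.0/8 (H3) depth=8
  + 44.229.96.0/19 (H1) depth=19
  + 44.229.0.0/16 (H4) depth=16
  + 8.202.240.232/29 (H0) depth=29
  del 72.188.52.183/32 (clear depth 32)
  Q 8.202.240.235: descend 00001000110010101111000011101 ; hops seen [H5,H5,H0] ; pick H0
  del 8.202.240.232/29 (clear depth 29)
  Q 44.229.117.237: descend 0010110011100101011 ; hops seen [H3,H4,H1] ; pick H1
  del 44.229.96.0/19 (clear depth 19)
  Q 8.200.5.82: descend 00001000110010 ; hops seen [H5] ; pick H5

== LOOKUPS ==
["H0","H0","H1","H5"]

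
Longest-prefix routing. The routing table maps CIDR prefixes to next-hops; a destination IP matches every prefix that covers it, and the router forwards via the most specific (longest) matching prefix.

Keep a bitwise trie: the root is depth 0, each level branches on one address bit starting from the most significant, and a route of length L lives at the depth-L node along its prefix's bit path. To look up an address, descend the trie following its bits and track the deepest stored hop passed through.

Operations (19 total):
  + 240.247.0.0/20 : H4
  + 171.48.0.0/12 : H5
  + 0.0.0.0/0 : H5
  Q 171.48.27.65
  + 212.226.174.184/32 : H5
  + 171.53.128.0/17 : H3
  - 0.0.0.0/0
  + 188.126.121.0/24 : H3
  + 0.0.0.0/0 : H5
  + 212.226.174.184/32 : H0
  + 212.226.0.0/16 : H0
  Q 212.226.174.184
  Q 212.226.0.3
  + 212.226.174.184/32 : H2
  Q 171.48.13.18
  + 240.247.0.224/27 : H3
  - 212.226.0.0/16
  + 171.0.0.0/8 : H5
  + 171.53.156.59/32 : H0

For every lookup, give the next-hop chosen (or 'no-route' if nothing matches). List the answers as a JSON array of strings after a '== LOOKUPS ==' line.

Apply in order:
  add 240.247.0.0/20 -> H4 at depth 20
  add 171.48.0.0/12 -> H5 at depth 12
  add 0.0.0.0/0 -> H5 at depth 0
  lookup 171.48.27.65: bits 101010110011 walk d0:H5→d1:-→d2:-→d3:-→d4:-→d5:-→d6:-→d7:-→d8:-→d9:-→d10:-→d11:-→d12:H5 -> H5
  add 212.226.174.184/32 -> H5 at depth 32
  add 171.53.128.0/17 -> H3 at depth 17
  - 0.0.0.0/0 clear@0
  add 188.126.121.0/24 -> H3 at depth 24
  add 0.0.0.0/0 -> H5 at depth 0
  add 212.226.174.184/32 -> H0 at depth 32
  add 212.226.0.0/16 -> H0 at depth 16
  lookup 212.226.174.184: bits 11010100111000101010111010111000 walk d0:H5→d1:-→d2:-→d3:-→d4:-→d5:-→d6:-→d7:-→d8:-→d9:-→d10:-→d11:-→d12:-→d13:-→d14:-→d15:-→d16:H0→d17:-→d18:-→d19:-→d20:-→d21:-→d22:-→d23:-→d24:-→d25:-→d26:-→d27:-→d28:-→d29:-→d30:-→d31:-→d32:H0 -> H0
  lookup 212.226.0.3: bits 1101010011100010 walk d0:H5→d1:-→d2:-→d3:-→d4:-→d5:-→d6:-→d7:-→d8:-→d9:-→d10:-→d11:-→d12:-→d13:-→d14:-→d15:-→d16:H0 -> H0
  add 212.226.174.184/32 -> H2 at depth 32
  lookup 171.48.13.18: bits 1010101100110 walk d0:H5→d1:-→d2:-→d3:-→d4:-→d5:-→d6:-→d7:-→d8:-→d9:-→d10:-→d11:-→d12:H5→d13:- -> H5
  add 240.247.0.224/27 -> H3 at depth 27
  - 212.226.0.0/16 clear@16
  add 171.0.0.0/8 -> H5 at depth 8
  add 171.53.156.59/32 -> H0 at depth 32

== LOOKUPS ==
["H5","H0","H0","H5"]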